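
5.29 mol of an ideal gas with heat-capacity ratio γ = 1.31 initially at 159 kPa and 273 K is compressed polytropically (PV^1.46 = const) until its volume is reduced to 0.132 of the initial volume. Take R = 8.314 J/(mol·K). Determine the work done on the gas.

40200 J

V₁ = nRT₁/P₁ = 5.29×8.314×273/159 = 75.5 L.
Polytropic n=1.46: T₂ = T₁(V₁/V₂)^(n−1) = 273×(7.58)^0.46 = 693 K; P₂ = P₁(V₁/V₂)^n = 3060 kPa.
W = (P₁V₁−P₂V₂)/(n−1) = (159×75.5−3060×9.97)/0.46 = -40200 J.
Work done on the gas = −W_by = 40200 J.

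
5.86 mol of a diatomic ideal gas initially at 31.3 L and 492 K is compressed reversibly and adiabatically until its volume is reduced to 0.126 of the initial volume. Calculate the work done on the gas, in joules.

77300 J

P₁ = nRT₁/V₁ = 5.86×8.314×492/31.3 = 766 kPa.
Adiabatic: TV^(γ−1) = const ⇒ T₂ = 492×(7.94)^0.400 = 1130 K; PV^γ = const ⇒ P₂ = 13900 kPa.
ΔU = nCvΔT = 5.86×20.8×(1130−492) = 77300 J.
Q = 0 for an adiabatic process, so W = −ΔU = -77300 J.
Work done on the gas = −W_by = 77300 J.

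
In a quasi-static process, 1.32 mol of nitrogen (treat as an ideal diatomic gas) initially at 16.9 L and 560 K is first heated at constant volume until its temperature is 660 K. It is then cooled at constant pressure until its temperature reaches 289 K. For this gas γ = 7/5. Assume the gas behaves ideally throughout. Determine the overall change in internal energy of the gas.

P₁ = nRT₁/V₁ = 1.32×8.314×560/16.9 = 364 kPa.
Step 1 — Isochoric: V stays 16.9 L; P/T = const ⇒ T₂ = 660 K, P₂ = 429 kPa.
W = 0 (no volume change).
ΔU = nCvΔT = 1.32×20.8×(660−560) = 2740 J.
Q = ΔU = 2740 J.
State after step 1: P = 429 kPa, V = 16.9 L, T = 660 K.
Step 2 — Isobaric: P stays 429 kPa; V/T = const ⇒ T₂ = 289 K, V₂ = 7.40 L.
W = PΔV = 429×(7.40−16.9) kPa·L = -4070 J.
ΔU = nCvΔT = 1.32×20.8×(289−660) = -10200 J.
Q = ΔU + W = nCpΔT = -14300 J.
Net over both steps: W = -4070 J, Q = -11500 J, ΔU = -7440 J.

-7440 J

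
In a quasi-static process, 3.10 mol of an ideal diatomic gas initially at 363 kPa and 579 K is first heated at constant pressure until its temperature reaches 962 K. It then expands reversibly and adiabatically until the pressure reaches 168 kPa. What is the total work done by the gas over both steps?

V₁ = nRT₁/P₁ = 3.10×8.314×579/363 = 41.1 L.
Step 1 — Isobaric: P stays 363 kPa; V/T = const ⇒ T₂ = 962 K, V₂ = 68.3 L.
W = PΔV = 363×(68.3−41.1) kPa·L = 9870 J.
ΔU = nCvΔT = 3.10×20.8×(962−579) = 24700 J.
Q = ΔU + W = nCpΔT = 34500 J.
State after step 1: P = 363 kPa, V = 68.3 L, T = 962 K.
Step 2 — Adiabatic: T₂/T₁ = (P₂/P₁)^((γ−1)/γ) ⇒ T₂ = 962×(0.463)^0.286 = 772 K; V₂ = 118 L.
ΔU = nCvΔT = 3.10×20.8×(772−962) = -12200 J.
Q = 0 for an adiabatic process, so W = −ΔU = 12200 J.
Net over both steps: W = 22100 J, Q = 34500 J, ΔU = 12400 J.

22100 J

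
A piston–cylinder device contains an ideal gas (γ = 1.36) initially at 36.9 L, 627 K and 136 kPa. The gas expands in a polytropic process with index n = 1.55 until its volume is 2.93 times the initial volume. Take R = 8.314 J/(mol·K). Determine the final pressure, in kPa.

25.7 kPa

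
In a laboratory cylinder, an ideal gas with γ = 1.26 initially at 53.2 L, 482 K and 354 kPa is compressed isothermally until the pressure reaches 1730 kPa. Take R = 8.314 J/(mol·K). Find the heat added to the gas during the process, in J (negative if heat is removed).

n = P₁V₁/(RT₁) = 354×53.2/(8.314×482) = 4.70 mol.
Isothermal: T stays 482 K; PV = const ⇒ V₂ = 10.9 L, P₂ = 1730 kPa.
ΔU = 0 (ideal gas, T constant).
W = nRT ln(V₂/V₁) = 4.70×8.314×482×ln(0.205) = -29900 J.
Q = ΔU + W = -29900 J.

-29900 J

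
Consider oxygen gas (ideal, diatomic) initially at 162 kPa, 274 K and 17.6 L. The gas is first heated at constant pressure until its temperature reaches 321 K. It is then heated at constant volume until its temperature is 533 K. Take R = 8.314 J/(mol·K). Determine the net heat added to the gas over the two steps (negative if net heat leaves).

n = P₁V₁/(RT₁) = 162×17.6/(8.314×274) = 1.25 mol.
Step 1 — Isobaric: P stays 162 kPa; V/T = const ⇒ T₂ = 321 K, V₂ = 20.6 L.
W = PΔV = 162×(20.6−17.6) kPa·L = 489 J.
ΔU = nCvΔT = 1.25×20.8×(321−274) = 1220 J.
Q = ΔU + W = nCpΔT = 1710 J.
State after step 1: P = 162 kPa, V = 20.6 L, T = 321 K.
Step 2 — Isochoric: V stays 20.6 L; P/T = const ⇒ T₂ = 533 K, P₂ = 269 kPa.
W = 0 (no volume change).
ΔU = nCvΔT = 1.25×20.8×(533−321) = 5520 J.
Q = ΔU = 5520 J.
Net over both steps: W = 489 J, Q = 7230 J, ΔU = 6740 J.

7230 J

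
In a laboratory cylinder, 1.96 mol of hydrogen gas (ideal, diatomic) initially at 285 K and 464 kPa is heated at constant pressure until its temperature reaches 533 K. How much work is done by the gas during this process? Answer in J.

4040 J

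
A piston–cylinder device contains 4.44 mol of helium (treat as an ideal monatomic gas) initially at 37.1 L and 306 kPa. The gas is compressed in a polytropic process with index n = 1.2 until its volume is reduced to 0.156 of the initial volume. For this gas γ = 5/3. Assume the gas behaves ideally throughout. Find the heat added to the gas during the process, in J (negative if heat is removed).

T₁ = P₁V₁/(nR) = 306×37.1/(4.44×8.314) = 308 K.
Polytropic n=1.2: T₂ = T₁(V₁/V₂)^(n−1) = 308×(6.41)^0.20 = 446 K; P₂ = P₁(V₁/V₂)^n = 2840 kPa.
W = (P₁V₁−P₂V₂)/(n−1) = (306×37.1−2840×5.79)/0.20 = -25500 J.
ΔU = nCvΔT = 4.44×12.5×(446−308) = 7660 J.
Q = ΔU + W = -17900 J.

-17900 J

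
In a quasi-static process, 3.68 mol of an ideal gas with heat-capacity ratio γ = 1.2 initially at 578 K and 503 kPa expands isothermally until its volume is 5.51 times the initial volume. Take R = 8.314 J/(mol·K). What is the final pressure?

91.3 kPa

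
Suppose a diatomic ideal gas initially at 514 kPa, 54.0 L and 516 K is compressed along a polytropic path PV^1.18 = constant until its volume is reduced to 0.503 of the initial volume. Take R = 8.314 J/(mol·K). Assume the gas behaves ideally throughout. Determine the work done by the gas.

n = P₁V₁/(RT₁) = 514×54.0/(8.314×516) = 6.47 mol.
Polytropic n=1.18: T₂ = T₁(V₁/V₂)^(n−1) = 516×(1.99)^0.18 = 584 K; P₂ = P₁(V₁/V₂)^n = 1160 kPa.
W = (P₁V₁−P₂V₂)/(n−1) = (514×54.0−1160×27.2)/0.18 = -20300 J.

-20300 J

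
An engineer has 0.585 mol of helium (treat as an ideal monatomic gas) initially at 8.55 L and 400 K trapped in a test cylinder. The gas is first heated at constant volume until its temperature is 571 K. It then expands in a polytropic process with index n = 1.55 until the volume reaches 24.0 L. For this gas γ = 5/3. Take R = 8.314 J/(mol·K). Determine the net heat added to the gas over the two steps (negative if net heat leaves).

1630 J

P₁ = nRT₁/V₁ = 0.585×8.314×400/8.55 = 228 kPa.
Step 1 — Isochoric: V stays 8.55 L; P/T = const ⇒ T₂ = 571 K, P₂ = 325 kPa.
W = 0 (no volume change).
ΔU = nCvΔT = 0.585×12.5×(571−400) = 1250 J.
Q = ΔU = 1250 J.
State after step 1: P = 325 kPa, V = 8.55 L, T = 571 K.
Step 2 — Polytropic n=1.55: T₂ = T₁(V₁/V₂)^(n−1) = 571×(0.356)^0.55 = 324 K; P₂ = P₁(V₁/V₂)^n = 65.6 kPa.
W = (P₁V₁−P₂V₂)/(n−1) = (325×8.55−65.6×24.0)/0.55 = 2190 J.
ΔU = nCvΔT = 0.585×12.5×(324−571) = -1800 J.
Q = ΔU + W = 383 J.
Net over both steps: W = 2190 J, Q = 1630 J, ΔU = -557 J.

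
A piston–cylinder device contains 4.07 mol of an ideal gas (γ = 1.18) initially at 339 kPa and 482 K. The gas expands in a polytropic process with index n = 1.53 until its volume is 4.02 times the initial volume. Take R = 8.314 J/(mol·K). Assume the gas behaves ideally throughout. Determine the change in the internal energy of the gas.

-47300 J

V₁ = nRT₁/P₁ = 4.07×8.314×482/339 = 48.1 L.
Polytropic n=1.53: T₂ = T₁(V₁/V₂)^(n−1) = 482×(0.249)^0.53 = 231 K; P₂ = P₁(V₁/V₂)^n = 40.3 kPa.
For an ideal gas ΔU = nCvΔT with Cv = R/(γ−1) = 46.2 J/(mol·K).
ΔU = 4.07×46.2×(231−482) = -47300 J.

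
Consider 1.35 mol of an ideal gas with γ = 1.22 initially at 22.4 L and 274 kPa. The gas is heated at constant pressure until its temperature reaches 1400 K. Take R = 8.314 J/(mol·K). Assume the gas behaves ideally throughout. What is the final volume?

T₁ = P₁V₁/(nR) = 274×22.4/(1.35×8.314) = 547 K.
Isobaric: P stays 274 kPa; V/T = const ⇒ T₂ = 1400 K, V₂ = 57.3 L.

57.3 L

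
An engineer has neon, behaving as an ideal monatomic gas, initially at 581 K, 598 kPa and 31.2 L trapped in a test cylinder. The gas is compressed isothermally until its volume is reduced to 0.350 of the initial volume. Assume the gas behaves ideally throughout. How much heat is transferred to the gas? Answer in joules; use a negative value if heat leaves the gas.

n = P₁V₁/(RT₁) = 598×31.2/(8.314×581) = 3.86 mol.
Isothermal: T stays 581 K; PV = const ⇒ V₂ = 10.9 L, P₂ = 1710 kPa.
ΔU = 0 (ideal gas, T constant).
W = nRT ln(V₂/V₁) = 3.86×8.314×581×ln(0.350) = -19600 J.
Q = ΔU + W = -19600 J.

-19600 J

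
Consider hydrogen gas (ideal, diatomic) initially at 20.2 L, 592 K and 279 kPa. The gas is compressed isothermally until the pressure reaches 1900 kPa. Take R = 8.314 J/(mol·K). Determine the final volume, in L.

2.97 L

Isothermal: T stays 592 K; PV = const ⇒ V₂ = 2.97 L, P₂ = 1900 kPa.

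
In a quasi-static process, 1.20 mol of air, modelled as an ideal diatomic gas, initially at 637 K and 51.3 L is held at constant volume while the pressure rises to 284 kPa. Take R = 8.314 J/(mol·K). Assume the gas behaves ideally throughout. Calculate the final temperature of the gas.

1460 K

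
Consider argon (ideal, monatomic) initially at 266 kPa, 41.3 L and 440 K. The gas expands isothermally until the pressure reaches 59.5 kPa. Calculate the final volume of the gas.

Isothermal: T stays 440 K; PV = const ⇒ V₂ = 185 L, P₂ = 59.5 kPa.

185 L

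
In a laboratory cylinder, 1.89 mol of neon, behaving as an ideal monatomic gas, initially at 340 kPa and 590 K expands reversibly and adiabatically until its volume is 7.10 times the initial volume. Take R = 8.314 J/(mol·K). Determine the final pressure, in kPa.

V₁ = nRT₁/P₁ = 1.89×8.314×590/340 = 27.3 L.
Adiabatic: TV^(γ−1) = const ⇒ T₂ = 590×(0.141)^0.667 = 160 K; PV^γ = const ⇒ P₂ = 13.0 kPa.

13.0 kPa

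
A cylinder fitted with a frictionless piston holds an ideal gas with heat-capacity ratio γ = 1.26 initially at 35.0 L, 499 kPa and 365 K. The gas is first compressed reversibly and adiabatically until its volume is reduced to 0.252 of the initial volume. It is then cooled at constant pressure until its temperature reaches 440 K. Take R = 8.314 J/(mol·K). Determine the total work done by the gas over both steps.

-32900 J

n = P₁V₁/(RT₁) = 499×35.0/(8.314×365) = 5.76 mol.
Step 1 — Adiabatic: TV^(γ−1) = const ⇒ T₂ = 365×(3.97)^0.260 = 522 K; PV^γ = const ⇒ P₂ = 2830 kPa.
ΔU = nCvΔT = 5.76×32.0×(522−365) = 29000 J.
Q = 0 for an adiabatic process, so W = −ΔU = -29000 J.
State after step 1: P = 2830 kPa, V = 8.82 L, T = 522 K.
Step 2 — Isobaric: P stays 2830 kPa; V/T = const ⇒ T₂ = 440 K, V₂ = 7.43 L.
W = PΔV = 2830×(7.43−8.82) kPa·L = -3940 J.
ΔU = nCvΔT = 5.76×32.0×(440−522) = -15100 J.
Q = ΔU + W = nCpΔT = -19100 J.
Net over both steps: W = -32900 J, Q = -19100 J, ΔU = 13800 J.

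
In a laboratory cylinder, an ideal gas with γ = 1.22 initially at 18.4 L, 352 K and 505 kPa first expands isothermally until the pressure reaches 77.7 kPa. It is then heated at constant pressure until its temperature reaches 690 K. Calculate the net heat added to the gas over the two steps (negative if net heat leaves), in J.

n = P₁V₁/(RT₁) = 505×18.4/(8.314×352) = 3.18 mol.
Step 1 — Isothermal: T stays 352 K; PV = const ⇒ V₂ = 120 L, P₂ = 77.7 kPa.
ΔU = 0 (ideal gas, T constant).
W = nRT ln(V₂/V₁) = 3.18×8.314×352×ln(6.50) = 17400 J.
Q = ΔU + W = 17400 J.
State after step 1: P = 77.7 kPa, V = 120 L, T = 352 K.
Step 2 — Isobaric: P stays 77.7 kPa; V/T = const ⇒ T₂ = 690 K, V₂ = 234 L.
W = PΔV = 77.7×(234−120) kPa·L = 8920 J.
ΔU = nCvΔT = 3.18×37.8×(690−352) = 40600 J.
Q = ΔU + W = nCpΔT = 49500 J.
Net over both steps: W = 26300 J, Q = 66900 J, ΔU = 40600 J.

66900 J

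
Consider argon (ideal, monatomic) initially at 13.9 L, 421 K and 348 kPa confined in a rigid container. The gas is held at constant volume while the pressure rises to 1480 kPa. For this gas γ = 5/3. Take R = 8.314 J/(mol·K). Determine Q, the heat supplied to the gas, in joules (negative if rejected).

n = P₁V₁/(RT₁) = 348×13.9/(8.314×421) = 1.38 mol.
Isochoric: V stays 13.9 L; P/T = const ⇒ T₂ = 1790 K, P₂ = 1480 kPa.
W = 0 (no volume change).
ΔU = nCvΔT = 1.38×12.5×(1790−421) = 23600 J.
Q = ΔU = 23600 J.

23600 J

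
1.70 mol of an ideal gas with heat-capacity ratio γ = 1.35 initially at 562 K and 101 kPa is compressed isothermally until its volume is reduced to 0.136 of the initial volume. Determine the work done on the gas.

15800 J

V₁ = nRT₁/P₁ = 1.70×8.314×562/101 = 78.6 L.
Isothermal: T stays 562 K; PV = const ⇒ V₂ = 10.7 L, P₂ = 743 kPa.
W = nRT ln(V₂/V₁) = 1.70×8.314×562×ln(0.136) = -15800 J.
Work done on the gas = −W_by = 15800 J.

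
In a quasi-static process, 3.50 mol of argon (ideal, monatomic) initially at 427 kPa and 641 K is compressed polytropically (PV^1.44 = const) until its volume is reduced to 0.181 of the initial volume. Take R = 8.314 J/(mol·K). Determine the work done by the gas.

V₁ = nRT₁/P₁ = 3.50×8.314×641/427 = 43.7 L.
Polytropic n=1.44: T₂ = T₁(V₁/V₂)^(n−1) = 641×(5.52)^0.44 = 1360 K; P₂ = P₁(V₁/V₂)^n = 5000 kPa.
W = (P₁V₁−P₂V₂)/(n−1) = (427×43.7−5000×7.91)/0.44 = -47500 J.

-47500 J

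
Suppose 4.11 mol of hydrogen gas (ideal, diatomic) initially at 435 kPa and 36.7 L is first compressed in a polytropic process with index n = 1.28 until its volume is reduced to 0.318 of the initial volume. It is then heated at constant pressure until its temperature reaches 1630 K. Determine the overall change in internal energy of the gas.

T₁ = P₁V₁/(nR) = 435×36.7/(4.11×8.314) = 467 K.
Step 1 — Polytropic n=1.28: T₂ = T₁(V₁/V₂)^(n−1) = 467×(3.14)^0.28 = 644 K; P₂ = P₁(V₁/V₂)^n = 1890 kPa.
W = (P₁V₁−P₂V₂)/(n−1) = (435×36.7−1890×11.7)/0.28 = -21600 J.
ΔU = nCvΔT = 4.11×20.8×(644−467) = 15100 J.
Q = ΔU + W = -6470 J.
State after step 1: P = 1890 kPa, V = 11.7 L, T = 644 K.
Step 2 — Isobaric: P stays 1890 kPa; V/T = const ⇒ T₂ = 1630 K, V₂ = 29.5 L.
W = PΔV = 1890×(29.5−11.7) kPa·L = 33700 J.
ΔU = nCvΔT = 4.11×20.8×(1630−644) = 84200 J.
Q = ΔU + W = nCpΔT = 118000 J.
Net over both steps: W = 12100 J, Q = 111000 J, ΔU = 99300 J.

99300 J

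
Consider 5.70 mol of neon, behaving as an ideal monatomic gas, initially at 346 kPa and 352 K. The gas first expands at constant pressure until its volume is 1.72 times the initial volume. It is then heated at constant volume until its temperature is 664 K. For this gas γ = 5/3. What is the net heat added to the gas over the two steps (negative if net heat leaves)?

34200 J

V₁ = nRT₁/P₁ = 5.70×8.314×352/346 = 48.2 L.
Step 1 — Isobaric: P stays 346 kPa; V/T = const ⇒ T₂ = 605 K, V₂ = 82.9 L.
W = PΔV = 346×(82.9−48.2) kPa·L = 12000 J.
ΔU = nCvΔT = 5.70×12.5×(605−352) = 18000 J.
Q = ΔU + W = nCpΔT = 30000 J.
State after step 1: P = 346 kPa, V = 82.9 L, T = 605 K.
Step 2 — Isochoric: V stays 82.9 L; P/T = const ⇒ T₂ = 664 K, P₂ = 379 kPa.
W = 0 (no volume change).
ΔU = nCvΔT = 5.70×12.5×(664−605) = 4160 J.
Q = ΔU = 4160 J.
Net over both steps: W = 12000 J, Q = 34200 J, ΔU = 22200 J.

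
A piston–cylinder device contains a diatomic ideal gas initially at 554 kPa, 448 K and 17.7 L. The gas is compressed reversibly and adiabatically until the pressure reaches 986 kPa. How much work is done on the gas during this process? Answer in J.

4390 J

n = P₁V₁/(RT₁) = 554×17.7/(8.314×448) = 2.63 mol.
Adiabatic: T₂/T₁ = (P₂/P₁)^((γ−1)/γ) ⇒ T₂ = 448×(1.78)^0.286 = 528 K; V₂ = 11.7 L.
ΔU = nCvΔT = 2.63×20.8×(528−448) = 4390 J.
Q = 0 for an adiabatic process, so W = −ΔU = -4390 J.
Work done on the gas = −W_by = 4390 J.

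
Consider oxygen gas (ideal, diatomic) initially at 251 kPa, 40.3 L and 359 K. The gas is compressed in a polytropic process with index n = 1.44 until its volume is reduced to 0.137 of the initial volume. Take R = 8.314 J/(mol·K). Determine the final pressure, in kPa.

4390 kPa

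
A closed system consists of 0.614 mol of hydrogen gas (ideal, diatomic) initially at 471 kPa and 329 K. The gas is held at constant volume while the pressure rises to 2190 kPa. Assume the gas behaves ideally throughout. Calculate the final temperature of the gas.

1530 K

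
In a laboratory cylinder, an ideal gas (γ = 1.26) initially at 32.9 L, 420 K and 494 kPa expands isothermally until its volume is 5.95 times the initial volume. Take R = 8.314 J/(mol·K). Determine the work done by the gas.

29000 J

n = P₁V₁/(RT₁) = 494×32.9/(8.314×420) = 4.65 mol.
Isothermal: T stays 420 K; PV = const ⇒ V₂ = 196 L, P₂ = 83.0 kPa.
W = nRT ln(V₂/V₁) = 4.65×8.314×420×ln(5.95) = 29000 J.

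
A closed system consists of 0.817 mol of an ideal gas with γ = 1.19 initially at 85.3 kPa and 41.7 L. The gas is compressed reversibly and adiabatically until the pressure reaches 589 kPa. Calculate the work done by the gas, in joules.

-6770 J

T₁ = P₁V₁/(nR) = 85.3×41.7/(0.817×8.314) = 524 K.
Adiabatic: T₂/T₁ = (P₂/P₁)^((γ−1)/γ) ⇒ T₂ = 524×(6.91)^0.160 = 713 K; V₂ = 8.22 L.
ΔU = nCvΔT = 0.817×43.8×(713−524) = 6770 J.
Q = 0 for an adiabatic process, so W = −ΔU = -6770 J.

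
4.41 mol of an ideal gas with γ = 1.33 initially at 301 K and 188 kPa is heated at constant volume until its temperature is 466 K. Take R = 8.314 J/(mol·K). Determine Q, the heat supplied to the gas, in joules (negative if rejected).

18300 J

V₁ = nRT₁/P₁ = 4.41×8.314×301/188 = 58.7 L.
Isochoric: V stays 58.7 L; P/T = const ⇒ T₂ = 466 K, P₂ = 291 kPa.
W = 0 (no volume change).
ΔU = nCvΔT = 4.41×25.2×(466−301) = 18300 J.
Q = ΔU = 18300 J.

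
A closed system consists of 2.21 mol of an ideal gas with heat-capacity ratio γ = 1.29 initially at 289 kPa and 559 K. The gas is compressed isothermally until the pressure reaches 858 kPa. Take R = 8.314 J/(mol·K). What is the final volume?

V₁ = nRT₁/P₁ = 2.21×8.314×559/289 = 35.5 L.
Isothermal: T stays 559 K; PV = const ⇒ V₂ = 12.0 L, P₂ = 858 kPa.

12.0 L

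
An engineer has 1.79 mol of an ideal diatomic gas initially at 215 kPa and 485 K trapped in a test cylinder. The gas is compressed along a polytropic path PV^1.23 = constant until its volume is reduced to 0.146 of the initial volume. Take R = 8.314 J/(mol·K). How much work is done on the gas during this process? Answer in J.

V₁ = nRT₁/P₁ = 1.79×8.314×485/215 = 33.6 L.
Polytropic n=1.23: T₂ = T₁(V₁/V₂)^(n−1) = 485×(6.85)^0.23 = 755 K; P₂ = P₁(V₁/V₂)^n = 2290 kPa.
W = (P₁V₁−P₂V₂)/(n−1) = (215×33.6−2290×4.90)/0.23 = -17500 J.
Work done on the gas = −W_by = 17500 J.

17500 J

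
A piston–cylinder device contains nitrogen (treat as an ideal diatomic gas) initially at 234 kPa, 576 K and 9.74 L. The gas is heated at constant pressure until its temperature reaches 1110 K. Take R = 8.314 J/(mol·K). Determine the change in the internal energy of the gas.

5280 J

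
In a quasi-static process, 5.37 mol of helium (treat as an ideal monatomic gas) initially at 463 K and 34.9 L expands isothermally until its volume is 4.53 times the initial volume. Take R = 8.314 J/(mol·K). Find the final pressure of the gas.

P₁ = nRT₁/V₁ = 5.37×8.314×463/34.9 = 592 kPa.
Isothermal: T stays 463 K; PV = const ⇒ V₂ = 158 L, P₂ = 131 kPa.

131 kPa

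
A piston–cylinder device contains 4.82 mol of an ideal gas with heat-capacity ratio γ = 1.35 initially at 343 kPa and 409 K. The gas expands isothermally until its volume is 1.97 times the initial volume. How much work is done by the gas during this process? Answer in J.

11100 J

V₁ = nRT₁/P₁ = 4.82×8.314×409/343 = 47.8 L.
Isothermal: T stays 409 K; PV = const ⇒ V₂ = 94.1 L, P₂ = 174 kPa.
W = nRT ln(V₂/V₁) = 4.82×8.314×409×ln(1.97) = 11100 J.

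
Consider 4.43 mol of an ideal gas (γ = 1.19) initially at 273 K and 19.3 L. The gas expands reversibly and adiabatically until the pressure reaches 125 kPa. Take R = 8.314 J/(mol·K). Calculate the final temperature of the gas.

217 K

P₁ = nRT₁/V₁ = 4.43×8.314×273/19.3 = 521 kPa.
Adiabatic: T₂/T₁ = (P₂/P₁)^((γ−1)/γ) ⇒ T₂ = 273×(0.240)^0.160 = 217 K; V₂ = 64.0 L.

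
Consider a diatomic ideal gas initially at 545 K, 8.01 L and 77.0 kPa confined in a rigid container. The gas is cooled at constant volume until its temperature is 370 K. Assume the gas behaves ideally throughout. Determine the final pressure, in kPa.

52.3 kPa

Isochoric: V stays 8.01 L; P/T = const ⇒ T₂ = 370 K, P₂ = 52.3 kPa.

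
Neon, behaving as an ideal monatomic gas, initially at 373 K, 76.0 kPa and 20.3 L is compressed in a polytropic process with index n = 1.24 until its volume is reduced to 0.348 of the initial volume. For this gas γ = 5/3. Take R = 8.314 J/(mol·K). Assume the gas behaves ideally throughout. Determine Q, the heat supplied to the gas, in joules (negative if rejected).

-1190 J

n = P₁V₁/(RT₁) = 76.0×20.3/(8.314×373) = 0.497 mol.
Polytropic n=1.24: T₂ = T₁(V₁/V₂)^(n−1) = 373×(2.87)^0.24 = 481 K; P₂ = P₁(V₁/V₂)^n = 281 kPa.
W = (P₁V₁−P₂V₂)/(n−1) = (76.0×20.3−281×7.06)/0.24 = -1850 J.
ΔU = nCvΔT = 0.497×12.5×(481−373) = 667 J.
Q = ΔU + W = -1190 J.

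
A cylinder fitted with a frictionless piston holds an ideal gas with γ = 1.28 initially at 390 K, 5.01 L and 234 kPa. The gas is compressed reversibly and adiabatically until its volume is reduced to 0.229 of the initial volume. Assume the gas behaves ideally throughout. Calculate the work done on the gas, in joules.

n = P₁V₁/(RT₁) = 234×5.01/(8.314×390) = 0.362 mol.
Adiabatic: TV^(γ−1) = const ⇒ T₂ = 390×(4.37)^0.280 = 589 K; PV^γ = const ⇒ P₂ = 1540 kPa.
ΔU = nCvΔT = 0.362×29.7×(589−390) = 2140 J.
Q = 0 for an adiabatic process, so W = −ΔU = -2140 J.
Work done on the gas = −W_by = 2140 J.

2140 J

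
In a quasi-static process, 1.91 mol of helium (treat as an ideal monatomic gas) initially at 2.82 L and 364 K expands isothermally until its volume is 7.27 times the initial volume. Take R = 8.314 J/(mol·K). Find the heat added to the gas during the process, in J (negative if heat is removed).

P₁ = nRT₁/V₁ = 1.91×8.314×364/2.82 = 2050 kPa.
Isothermal: T stays 364 K; PV = const ⇒ V₂ = 20.5 L, P₂ = 282 kPa.
ΔU = 0 (ideal gas, T constant).
W = nRT ln(V₂/V₁) = 1.91×8.314×364×ln(7.27) = 11500 J.
Q = ΔU + W = 11500 J.

11500 J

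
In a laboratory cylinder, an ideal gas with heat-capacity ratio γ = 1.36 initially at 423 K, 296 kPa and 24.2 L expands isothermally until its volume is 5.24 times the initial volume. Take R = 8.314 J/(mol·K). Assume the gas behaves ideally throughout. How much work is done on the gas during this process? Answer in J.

n = P₁V₁/(RT₁) = 296×24.2/(8.314×423) = 2.04 mol.
Isothermal: T stays 423 K; PV = const ⇒ V₂ = 127 L, P₂ = 56.5 kPa.
W = nRT ln(V₂/V₁) = 2.04×8.314×423×ln(5.24) = 11900 J.
Work done on the gas = −W_by = -11900 J.

-11900 J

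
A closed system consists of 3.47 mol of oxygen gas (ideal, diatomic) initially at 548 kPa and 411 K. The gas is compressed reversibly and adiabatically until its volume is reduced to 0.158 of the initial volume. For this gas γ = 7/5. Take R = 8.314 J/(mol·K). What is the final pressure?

V₁ = nRT₁/P₁ = 3.47×8.314×411/548 = 21.6 L.
Adiabatic: TV^(γ−1) = const ⇒ T₂ = 411×(6.33)^0.400 = 860 K; PV^γ = const ⇒ P₂ = 7260 kPa.

7260 kPa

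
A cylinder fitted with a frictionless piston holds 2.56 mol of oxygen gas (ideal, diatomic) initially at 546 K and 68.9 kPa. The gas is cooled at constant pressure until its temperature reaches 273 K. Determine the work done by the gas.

V₁ = nRT₁/P₁ = 2.56×8.314×546/68.9 = 169 L.
Isobaric: P stays 68.9 kPa; V/T = const ⇒ T₂ = 273 K, V₂ = 84.3 L.
W = PΔV = 68.9×(84.3−169) kPa·L = -5810 J.

-5810 J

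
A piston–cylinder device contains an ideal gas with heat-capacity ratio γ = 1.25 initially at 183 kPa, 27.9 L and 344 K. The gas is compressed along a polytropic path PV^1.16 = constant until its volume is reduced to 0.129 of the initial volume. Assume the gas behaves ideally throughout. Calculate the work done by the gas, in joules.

-12400 J

n = P₁V₁/(RT₁) = 183×27.9/(8.314×344) = 1.79 mol.
Polytropic n=1.16: T₂ = T₁(V₁/V₂)^(n−1) = 344×(7.75)^0.16 = 477 K; P₂ = P₁(V₁/V₂)^n = 1970 kPa.
W = (P₁V₁−P₂V₂)/(n−1) = (183×27.9−1970×3.60)/0.16 = -12400 J.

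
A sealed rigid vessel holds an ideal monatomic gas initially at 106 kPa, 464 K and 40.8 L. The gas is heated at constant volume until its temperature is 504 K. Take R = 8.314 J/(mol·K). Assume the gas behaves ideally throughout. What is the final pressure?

Isochoric: V stays 40.8 L; P/T = const ⇒ T₂ = 504 K, P₂ = 115 kPa.

115 kPa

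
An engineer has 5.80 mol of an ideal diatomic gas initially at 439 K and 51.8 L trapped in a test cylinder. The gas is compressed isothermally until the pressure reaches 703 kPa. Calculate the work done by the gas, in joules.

P₁ = nRT₁/V₁ = 5.80×8.314×439/51.8 = 409 kPa.
Isothermal: T stays 439 K; PV = const ⇒ V₂ = 30.1 L, P₂ = 703 kPa.
W = nRT ln(V₂/V₁) = 5.80×8.314×439×ln(0.581) = -11500 J.

-11500 J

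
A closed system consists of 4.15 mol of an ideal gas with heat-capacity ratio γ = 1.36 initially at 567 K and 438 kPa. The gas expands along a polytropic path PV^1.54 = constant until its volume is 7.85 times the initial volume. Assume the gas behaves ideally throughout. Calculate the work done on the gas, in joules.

V₁ = nRT₁/P₁ = 4.15×8.314×567/438 = 44.7 L.
Polytropic n=1.54: T₂ = T₁(V₁/V₂)^(n−1) = 567×(0.127)^0.54 = 186 K; P₂ = P₁(V₁/V₂)^n = 18.3 kPa.
W = (P₁V₁−P₂V₂)/(n−1) = (438×44.7−18.3×351)/0.54 = 24300 J.
Work done on the gas = −W_by = -24300 J.

-24300 J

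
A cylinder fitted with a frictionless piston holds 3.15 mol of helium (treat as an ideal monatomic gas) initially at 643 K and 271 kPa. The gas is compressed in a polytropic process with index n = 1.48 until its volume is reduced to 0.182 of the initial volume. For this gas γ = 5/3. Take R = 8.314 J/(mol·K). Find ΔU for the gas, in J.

V₁ = nRT₁/P₁ = 3.15×8.314×643/271 = 62.1 L.
Polytropic n=1.48: T₂ = T₁(V₁/V₂)^(n−1) = 643×(5.49)^0.48 = 1460 K; P₂ = P₁(V₁/V₂)^n = 3370 kPa.
For an ideal gas ΔU = nCvΔT with Cv = (3/2)R = 12.5 J/(mol·K).
ΔU = 3.15×12.5×(1460−643) = 32000 J.

32000 J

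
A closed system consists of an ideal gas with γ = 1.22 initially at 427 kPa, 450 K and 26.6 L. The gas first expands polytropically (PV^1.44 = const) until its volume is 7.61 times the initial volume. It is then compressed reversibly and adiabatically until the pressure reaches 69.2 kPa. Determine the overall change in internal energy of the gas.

-25800 J

n = P₁V₁/(RT₁) = 427×26.6/(8.314×450) = 3.04 mol.
Step 1 — Polytropic n=1.44: T₂ = T₁(V₁/V₂)^(n−1) = 450×(0.131)^0.44 = 184 K; P₂ = P₁(V₁/V₂)^n = 23.0 kPa.
W = (P₁V₁−P₂V₂)/(n−1) = (427×26.6−23.0×202)/0.44 = 15200 J.
ΔU = nCvΔT = 3.04×37.8×(184−450) = -30500 J.
Q = ΔU + W = -15200 J.
State after step 1: P = 23.0 kPa, V = 202 L, T = 184 K.
Step 2 — Adiabatic: T₂/T₁ = (P₂/P₁)^((γ−1)/γ) ⇒ T₂ = 184×(3.01)^0.180 = 225 K; V₂ = 82.0 L.
ΔU = nCvΔT = 3.04×37.8×(225−184) = 4650 J.
Q = 0 for an adiabatic process, so W = −ΔU = -4650 J.
Net over both steps: W = 10600 J, Q = -15200 J, ΔU = -25800 J.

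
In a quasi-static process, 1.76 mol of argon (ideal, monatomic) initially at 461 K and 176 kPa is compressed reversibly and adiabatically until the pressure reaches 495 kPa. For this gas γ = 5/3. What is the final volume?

20.6 L

V₁ = nRT₁/P₁ = 1.76×8.314×461/176 = 38.3 L.
Adiabatic: T₂/T₁ = (P₂/P₁)^((γ−1)/γ) ⇒ T₂ = 461×(2.81)^0.400 = 697 K; V₂ = 20.6 L.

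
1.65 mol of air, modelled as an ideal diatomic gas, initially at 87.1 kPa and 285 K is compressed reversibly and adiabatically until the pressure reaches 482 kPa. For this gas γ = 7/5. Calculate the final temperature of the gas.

465 K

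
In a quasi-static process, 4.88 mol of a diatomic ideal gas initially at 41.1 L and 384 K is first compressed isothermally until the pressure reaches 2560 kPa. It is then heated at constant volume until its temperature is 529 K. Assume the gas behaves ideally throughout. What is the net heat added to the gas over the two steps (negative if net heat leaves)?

-15100 J

P₁ = nRT₁/V₁ = 4.88×8.314×384/41.1 = 379 kPa.
Step 1 — Isothermal: T stays 384 K; PV = const ⇒ V₂ = 6.09 L, P₂ = 2560 kPa.
ΔU = 0 (ideal gas, T constant).
W = nRT ln(V₂/V₁) = 4.88×8.314×384×ln(0.148) = -29800 J.
Q = ΔU + W = -29800 J.
State after step 1: P = 2560 kPa, V = 6.09 L, T = 384 K.
Step 2 — Isochoric: V stays 6.09 L; P/T = const ⇒ T₂ = 529 K, P₂ = 3530 kPa.
W = 0 (no volume change).
ΔU = nCvΔT = 4.88×20.8×(529−384) = 14700 J.
Q = ΔU = 14700 J.
Net over both steps: W = -29800 J, Q = -15100 J, ΔU = 14700 J.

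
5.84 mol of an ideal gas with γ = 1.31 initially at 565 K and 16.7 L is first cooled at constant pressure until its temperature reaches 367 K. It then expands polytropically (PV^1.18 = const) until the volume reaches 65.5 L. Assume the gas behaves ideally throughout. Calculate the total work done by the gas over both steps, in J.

17800 J

P₁ = nRT₁/V₁ = 5.84×8.314×565/16.7 = 1640 kPa.
Step 1 — Isobaric: P stays 1640 kPa; V/T = const ⇒ T₂ = 367 K, V₂ = 10.8 L.
W = PΔV = 1640×(10.8−16.7) kPa·L = -9610 J.
ΔU = nCvΔT = 5.84×26.8×(367−565) = -31000 J.
Q = ΔU + W = nCpΔT = -40600 J.
State after step 1: P = 1640 kPa, V = 10.8 L, T = 367 K.
Step 2 — Polytropic n=1.18: T₂ = T₁(V₁/V₂)^(n−1) = 367×(0.166)^0.18 = 266 K; P₂ = P₁(V₁/V₂)^n = 197 kPa.
W = (P₁V₁−P₂V₂)/(n−1) = (1640×10.8−197×65.5)/0.18 = 27400 J.
ΔU = nCvΔT = 5.84×26.8×(266−367) = -15900 J.
Q = ΔU + W = 11500 J.
Net over both steps: W = 17800 J, Q = -29100 J, ΔU = -46900 J.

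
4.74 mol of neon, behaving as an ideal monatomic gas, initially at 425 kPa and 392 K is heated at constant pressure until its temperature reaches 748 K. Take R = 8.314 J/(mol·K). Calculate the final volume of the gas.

V₁ = nRT₁/P₁ = 4.74×8.314×392/425 = 36.3 L.
Isobaric: P stays 425 kPa; V/T = const ⇒ T₂ = 748 K, V₂ = 69.4 L.

69.4 L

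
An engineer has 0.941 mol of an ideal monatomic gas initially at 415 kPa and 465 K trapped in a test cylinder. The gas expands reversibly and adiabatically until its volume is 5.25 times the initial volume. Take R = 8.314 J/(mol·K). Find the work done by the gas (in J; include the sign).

3650 J

V₁ = nRT₁/P₁ = 0.941×8.314×465/415 = 8.77 L.
Adiabatic: TV^(γ−1) = const ⇒ T₂ = 465×(0.190)^0.667 = 154 K; PV^γ = const ⇒ P₂ = 26.2 kPa.
ΔU = nCvΔT = 0.941×12.5×(154−465) = -3650 J.
Q = 0 for an adiabatic process, so W = −ΔU = 3650 J.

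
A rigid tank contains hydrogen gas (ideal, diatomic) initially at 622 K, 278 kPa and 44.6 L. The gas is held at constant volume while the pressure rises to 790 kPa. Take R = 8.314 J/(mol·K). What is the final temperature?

1770 K

Isochoric: V stays 44.6 L; P/T = const ⇒ T₂ = 1770 K, P₂ = 790 kPa.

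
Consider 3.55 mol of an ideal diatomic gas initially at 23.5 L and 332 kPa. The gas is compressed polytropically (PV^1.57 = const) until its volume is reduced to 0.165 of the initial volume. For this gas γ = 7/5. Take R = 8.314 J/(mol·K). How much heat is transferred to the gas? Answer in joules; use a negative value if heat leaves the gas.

T₁ = P₁V₁/(nR) = 332×23.5/(3.55×8.314) = 264 K.
Polytropic n=1.57: T₂ = T₁(V₁/V₂)^(n−1) = 264×(6.06)^0.57 = 738 K; P₂ = P₁(V₁/V₂)^n = 5620 kPa.
W = (P₁V₁−P₂V₂)/(n−1) = (332×23.5−5620×3.88)/0.57 = -24500 J.
ΔU = nCvΔT = 3.55×20.8×(738−264) = 35000 J.
Q = ΔU + W = 10400 J.

10400 J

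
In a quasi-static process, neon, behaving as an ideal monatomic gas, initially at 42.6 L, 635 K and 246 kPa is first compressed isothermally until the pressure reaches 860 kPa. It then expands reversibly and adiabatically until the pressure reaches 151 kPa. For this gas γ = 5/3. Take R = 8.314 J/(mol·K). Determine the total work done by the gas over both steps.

n = P₁V₁/(RT₁) = 246×42.6/(8.314×635) = 1.99 mol.
Step 1 — Isothermal: T stays 635 K; PV = const ⇒ V₂ = 12.2 L, P₂ = 860 kPa.
ΔU = 0 (ideal gas, T constant).
W = nRT ln(V₂/V₁) = 1.99×8.314×635×ln(0.286) = -13100 J.
Q = ΔU + W = -13100 J.
State after step 1: P = 860 kPa, V = 12.2 L, T = 635 K.
Step 2 — Adiabatic: T₂/T₁ = (P₂/P₁)^((γ−1)/γ) ⇒ T₂ = 635×(0.176)^0.400 = 317 K; V₂ = 34.6 L.
ΔU = nCvΔT = 1.99×12.5×(317−635) = -7880 J.
Q = 0 for an adiabatic process, so W = −ΔU = 7880 J.
Net over both steps: W = -5240 J, Q = -13100 J, ΔU = -7880 J.

-5240 J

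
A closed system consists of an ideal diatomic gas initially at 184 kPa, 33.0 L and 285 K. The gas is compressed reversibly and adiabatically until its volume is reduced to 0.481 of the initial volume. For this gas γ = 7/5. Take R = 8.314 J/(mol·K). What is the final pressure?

513 kPa

Adiabatic: TV^(γ−1) = const ⇒ T₂ = 285×(2.08)^0.400 = 382 K; PV^γ = const ⇒ P₂ = 513 kPa.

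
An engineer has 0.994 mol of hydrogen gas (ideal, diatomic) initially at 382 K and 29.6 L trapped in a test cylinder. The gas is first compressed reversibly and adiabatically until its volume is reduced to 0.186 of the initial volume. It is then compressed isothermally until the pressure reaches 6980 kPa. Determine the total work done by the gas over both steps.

-18900 J

P₁ = nRT₁/V₁ = 0.994×8.314×382/29.6 = 107 kPa.
Step 1 — Adiabatic: TV^(γ−1) = const ⇒ T₂ = 382×(5.38)^0.400 = 749 K; PV^γ = const ⇒ P₂ = 1120 kPa.
ΔU = nCvΔT = 0.994×20.8×(749−382) = 7570 J.
Q = 0 for an adiabatic process, so W = −ΔU = -7570 J.
State after step 1: P = 1120 kPa, V = 5.51 L, T = 749 K.
Step 2 — Isothermal: T stays 749 K; PV = const ⇒ V₂ = 0.886 L, P₂ = 6980 kPa.
ΔU = 0 (ideal gas, T constant).
W = nRT ln(V₂/V₁) = 0.994×8.314×749×ln(0.161) = -11300 J.
Q = ΔU + W = -11300 J.
Net over both steps: W = -18900 J, Q = -11300 J, ΔU = 7570 J.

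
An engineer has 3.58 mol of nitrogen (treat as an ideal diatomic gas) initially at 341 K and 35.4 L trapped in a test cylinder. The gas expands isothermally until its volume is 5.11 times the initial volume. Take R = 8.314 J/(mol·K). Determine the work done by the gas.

P₁ = nRT₁/V₁ = 3.58×8.314×341/35.4 = 287 kPa.
Isothermal: T stays 341 K; PV = const ⇒ V₂ = 181 L, P₂ = 56.1 kPa.
W = nRT ln(V₂/V₁) = 3.58×8.314×341×ln(5.11) = 16600 J.

16600 J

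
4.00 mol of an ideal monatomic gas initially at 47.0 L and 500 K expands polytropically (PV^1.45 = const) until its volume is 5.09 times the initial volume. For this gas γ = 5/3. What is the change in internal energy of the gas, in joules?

P₁ = nRT₁/V₁ = 4.00×8.314×500/47.0 = 354 kPa.
Polytropic n=1.45: T₂ = T₁(V₁/V₂)^(n−1) = 500×(0.196)^0.45 = 240 K; P₂ = P₁(V₁/V₂)^n = 33.4 kPa.
For an ideal gas ΔU = nCvΔT with Cv = (3/2)R = 12.5 J/(mol·K).
ΔU = 4.00×12.5×(240−500) = -12900 J.

-12900 J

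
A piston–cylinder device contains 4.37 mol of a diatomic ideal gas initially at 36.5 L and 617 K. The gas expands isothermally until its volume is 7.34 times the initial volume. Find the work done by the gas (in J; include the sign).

44700 J

P₁ = nRT₁/V₁ = 4.37×8.314×617/36.5 = 614 kPa.
Isothermal: T stays 617 K; PV = const ⇒ V₂ = 268 L, P₂ = 83.7 kPa.
W = nRT ln(V₂/V₁) = 4.37×8.314×617×ln(7.34) = 44700 J.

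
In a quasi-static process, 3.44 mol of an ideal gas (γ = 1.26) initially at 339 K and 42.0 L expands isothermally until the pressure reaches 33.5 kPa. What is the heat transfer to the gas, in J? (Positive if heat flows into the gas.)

18700 J

P₁ = nRT₁/V₁ = 3.44×8.314×339/42.0 = 231 kPa.
Isothermal: T stays 339 K; PV = const ⇒ V₂ = 289 L, P₂ = 33.5 kPa.
ΔU = 0 (ideal gas, T constant).
W = nRT ln(V₂/V₁) = 3.44×8.314×339×ln(6.89) = 18700 J.
Q = ΔU + W = 18700 J.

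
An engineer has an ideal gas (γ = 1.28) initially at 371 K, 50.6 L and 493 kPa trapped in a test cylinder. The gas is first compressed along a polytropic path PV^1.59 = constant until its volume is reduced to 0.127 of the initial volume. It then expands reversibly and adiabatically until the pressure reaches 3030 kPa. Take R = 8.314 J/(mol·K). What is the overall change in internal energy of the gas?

129000 J

n = P₁V₁/(RT₁) = 493×50.6/(8.314×371) = 8.09 mol.
Step 1 — Polytropic n=1.59: T₂ = T₁(V₁/V₂)^(n−1) = 371×(7.87)^0.59 = 1250 K; P₂ = P₁(V₁/V₂)^n = 13100 kPa.
W = (P₁V₁−P₂V₂)/(n−1) = (493×50.6−13100×6.43)/0.59 = -101000 J.
ΔU = nCvΔT = 8.09×29.7×(1250−371) = 212000 J.
Q = ΔU + W = 111000 J.
State after step 1: P = 13100 kPa, V = 6.43 L, T = 1250 K.
Step 2 — Adiabatic: T₂/T₁ = (P₂/P₁)^((γ−1)/γ) ⇒ T₂ = 1250×(0.231)^0.219 = 910 K; V₂ = 20.2 L.
ΔU = nCvΔT = 8.09×29.7×(910−1250) = -82500 J.
Q = 0 for an adiabatic process, so W = −ΔU = 82500 J.
Net over both steps: W = -18000 J, Q = 111000 J, ΔU = 129000 J.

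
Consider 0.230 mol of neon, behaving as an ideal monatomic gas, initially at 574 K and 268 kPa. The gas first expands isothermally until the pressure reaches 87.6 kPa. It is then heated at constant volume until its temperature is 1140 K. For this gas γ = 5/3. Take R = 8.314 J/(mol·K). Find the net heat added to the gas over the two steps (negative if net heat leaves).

2850 J

V₁ = nRT₁/P₁ = 0.230×8.314×574/268 = 4.10 L.
Step 1 — Isothermal: T stays 574 K; PV = const ⇒ V₂ = 12.5 L, P₂ = 87.6 kPa.
ΔU = 0 (ideal gas, T constant).
W = nRT ln(V₂/V₁) = 0.230×8.314×574×ln(3.06) = 1230 J.
Q = ΔU + W = 1230 J.
State after step 1: P = 87.6 kPa, V = 12.5 L, T = 574 K.
Step 2 — Isochoric: V stays 12.5 L; P/T = const ⇒ T₂ = 1140 K, P₂ = 174 kPa.
W = 0 (no volume change).
ΔU = nCvΔT = 0.230×12.5×(1140−574) = 1620 J.
Q = ΔU = 1620 J.
Net over both steps: W = 1230 J, Q = 2850 J, ΔU = 1620 J.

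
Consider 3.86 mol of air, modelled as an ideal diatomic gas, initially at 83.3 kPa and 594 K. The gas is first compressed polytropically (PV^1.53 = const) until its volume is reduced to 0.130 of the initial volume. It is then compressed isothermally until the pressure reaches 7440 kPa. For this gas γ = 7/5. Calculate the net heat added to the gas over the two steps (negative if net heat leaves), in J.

V₁ = nRT₁/P₁ = 3.86×8.314×594/83.3 = 229 L.
Step 1 — Polytropic n=1.53: T₂ = T₁(V₁/V₂)^(n−1) = 594×(7.69)^0.53 = 1750 K; P₂ = P₁(V₁/V₂)^n = 1890 kPa.
W = (P₁V₁−P₂V₂)/(n−1) = (83.3×229−1890×29.7)/0.53 = -70100 J.
ΔU = nCvΔT = 3.86×20.8×(1750−594) = 92900 J.
Q = ΔU + W = 22800 J.
State after step 1: P = 1890 kPa, V = 29.7 L, T = 1750 K.
Step 2 — Isothermal: T stays 1750 K; PV = const ⇒ V₂ = 7.55 L, P₂ = 7440 kPa.
ΔU = 0 (ideal gas, T constant).
W = nRT ln(V₂/V₁) = 3.86×8.314×1750×ln(0.254) = -77000 J.
Q = ΔU + W = -77000 J.
Net over both steps: W = -147000 J, Q = -54300 J, ΔU = 92900 J.

-54300 J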